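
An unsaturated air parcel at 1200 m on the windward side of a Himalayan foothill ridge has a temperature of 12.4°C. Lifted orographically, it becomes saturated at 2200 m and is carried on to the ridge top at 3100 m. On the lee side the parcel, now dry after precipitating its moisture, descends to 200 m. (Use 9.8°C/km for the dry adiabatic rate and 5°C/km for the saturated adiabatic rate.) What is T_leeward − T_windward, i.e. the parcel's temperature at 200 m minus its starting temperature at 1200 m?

Dry to 2200 m: -9.8 × 1 km = -9.8°C, so T = 2.6°C.
Saturated to 3100 m: -5 × 0.9 km = -4.5°C, so T = -1.9°C.
Dry descent to 200 m: +9.8 × 2.9 km = +28.42°C, so T = 26.52°C.
Net change vs windward start: 26.52 − 12.4 = +14.12°C

+14.12°C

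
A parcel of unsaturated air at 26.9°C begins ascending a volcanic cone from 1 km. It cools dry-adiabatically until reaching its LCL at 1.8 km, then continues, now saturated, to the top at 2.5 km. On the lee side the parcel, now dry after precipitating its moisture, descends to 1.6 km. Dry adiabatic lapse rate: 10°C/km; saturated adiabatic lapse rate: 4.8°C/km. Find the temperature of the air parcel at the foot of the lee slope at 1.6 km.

1000 → 1800 m (dry, 10°C/km): ΔT = -10 × 0.8 = -8°C → T = 18.9°C
1800 → 2500 m (saturated, 4.8°C/km): ΔT = -4.8 × 0.7 = -3.36°C → T = 15.54°C
2500 → 1600 m (dry descent, 10°C/km): ΔT = +10 × 0.9 = +9°C → T = 24.54°C

24.54°C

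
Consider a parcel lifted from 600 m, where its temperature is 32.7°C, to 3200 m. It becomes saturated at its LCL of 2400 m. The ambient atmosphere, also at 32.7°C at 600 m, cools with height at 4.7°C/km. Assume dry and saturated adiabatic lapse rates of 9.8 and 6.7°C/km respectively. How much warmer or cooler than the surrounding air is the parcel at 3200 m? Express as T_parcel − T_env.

Parcel:
  600–2400 m, dry: Δz = 1.8 km ⇒ ΔT = -17.64°C; T = 15.06°C
  2400–3200 m, saturated: Δz = 0.8 km ⇒ ΔT = -5.36°C; T = 9.7°C
Environment:
  600–3200 m, environment: Δz = 2.6 km ⇒ ΔT = -12.22°C; T = 20.48°C
T_parcel − T_env = 9.7 − 20.48 = -10.78°C

-10.78°C (parcel cooler than environment)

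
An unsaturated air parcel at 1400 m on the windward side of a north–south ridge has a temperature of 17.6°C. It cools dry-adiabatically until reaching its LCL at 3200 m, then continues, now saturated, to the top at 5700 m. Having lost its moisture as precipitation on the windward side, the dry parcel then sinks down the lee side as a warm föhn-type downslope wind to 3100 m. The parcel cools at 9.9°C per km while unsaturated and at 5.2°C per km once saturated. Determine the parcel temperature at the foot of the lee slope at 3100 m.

12.52°C

1400–3200 m, dry: Δz = 1.8 km ⇒ ΔT = -17.82°C; T = -0.22°C
3200–5700 m, saturated: Δz = 2.5 km ⇒ ΔT = -13°C; T = -13.22°C
5700–3100 m, dry descent: Δz = 2.6 km ⇒ ΔT = +25.74°C; T = 12.52°C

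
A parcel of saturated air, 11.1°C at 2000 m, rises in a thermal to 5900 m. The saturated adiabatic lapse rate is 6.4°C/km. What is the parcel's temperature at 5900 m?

2000 → 5900 m (saturated adiabatic, 6.4°C/km): ΔT = -6.4 × 3.9 = -24.96°C → T = -13.86°C

-13.86°C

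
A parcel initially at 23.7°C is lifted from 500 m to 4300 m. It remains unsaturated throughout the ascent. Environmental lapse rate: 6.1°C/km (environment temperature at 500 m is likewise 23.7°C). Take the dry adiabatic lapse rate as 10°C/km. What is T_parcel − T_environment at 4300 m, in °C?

-14.82°C (parcel cooler than environment)

Parcel:
  Dry to 4300 m: -10 × 3.8 km = -38°C, so T = -14.3°C.
Environment:
  Environment to 4300 m: -6.1 × 3.8 km = -23.18°C, so T = 0.52°C.
T_parcel − T_env = -14.3 − 0.52 = -14.82°C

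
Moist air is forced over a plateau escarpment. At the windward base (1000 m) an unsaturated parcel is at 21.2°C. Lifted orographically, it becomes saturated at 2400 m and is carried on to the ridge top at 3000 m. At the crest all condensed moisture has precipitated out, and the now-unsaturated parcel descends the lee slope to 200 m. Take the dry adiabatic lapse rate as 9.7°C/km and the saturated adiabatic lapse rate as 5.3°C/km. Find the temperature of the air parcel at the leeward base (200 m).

31.6°C

1000–2400 m, dry: Δz = 1.4 km ⇒ ΔT = -13.58°C; T = 7.62°C
2400–3000 m, saturated: Δz = 0.6 km ⇒ ΔT = -3.18°C; T = 4.44°C
3000–200 m, dry descent: Δz = 2.8 km ⇒ ΔT = +27.16°C; T = 31.6°C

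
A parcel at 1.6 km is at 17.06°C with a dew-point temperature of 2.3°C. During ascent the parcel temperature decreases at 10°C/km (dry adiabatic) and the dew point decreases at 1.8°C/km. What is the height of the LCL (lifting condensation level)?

T and T_d converge at 10 − 1.8 = 8.2°C per km
Height above start = (17.06 − 2.3) / 8.2 = 1.8 km
LCL altitude = 1600 m + 1800 m = 3400 m

3.4 km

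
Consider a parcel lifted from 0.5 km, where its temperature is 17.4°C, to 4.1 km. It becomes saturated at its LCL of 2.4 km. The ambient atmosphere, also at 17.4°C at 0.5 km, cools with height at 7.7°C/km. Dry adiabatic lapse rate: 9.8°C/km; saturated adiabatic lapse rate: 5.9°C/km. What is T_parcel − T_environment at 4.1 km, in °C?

Parcel:
  500 → 2400 m (dry, 9.8°C/km): ΔT = -9.8 × 1.9 = -18.62°C → T = -1.22°C
  2400 → 4100 m (saturated, 5.9°C/km): ΔT = -5.9 × 1.7 = -10.03°C → T = -11.25°C
Environment:
  500 → 4100 m (environment, 7.7°C/km): ΔT = -7.7 × 3.6 = -27.72°C → T = -10.32°C
T_parcel − T_env = -11.25 − (-10.32) = -0.93°C

-0.93°C (parcel cooler than environment)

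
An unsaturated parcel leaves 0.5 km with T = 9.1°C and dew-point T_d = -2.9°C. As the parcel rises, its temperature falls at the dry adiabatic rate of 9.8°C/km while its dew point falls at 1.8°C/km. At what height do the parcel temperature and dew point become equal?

2 km

T and T_d converge at 9.8 − 1.8 = 8°C per km
Height above start = (9.1 − (-2.9)) / 8 = 1.5 km
LCL altitude = 500 m + 1500 m = 2000 m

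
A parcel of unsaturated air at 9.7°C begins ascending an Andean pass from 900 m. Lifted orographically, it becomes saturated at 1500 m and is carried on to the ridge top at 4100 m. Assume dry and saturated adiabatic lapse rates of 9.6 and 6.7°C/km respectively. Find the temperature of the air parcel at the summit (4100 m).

-13.48°C

Dry to 1500 m: -9.6 × 0.6 km = -5.76°C, so T = 3.94°C.
Saturated to 4100 m: -6.7 × 2.6 km = -17.42°C, so T = -13.48°C.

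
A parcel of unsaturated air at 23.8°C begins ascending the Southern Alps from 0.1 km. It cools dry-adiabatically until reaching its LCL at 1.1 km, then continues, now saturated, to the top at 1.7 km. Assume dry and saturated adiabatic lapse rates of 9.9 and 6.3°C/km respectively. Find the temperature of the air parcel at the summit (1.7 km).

100 → 1100 m (dry, 9.9°C/km): ΔT = -9.9 × 1 = -9.9°C → T = 13.9°C
1100 → 1700 m (saturated, 6.3°C/km): ΔT = -6.3 × 0.6 = -3.78°C → T = 10.12°C

10.12°C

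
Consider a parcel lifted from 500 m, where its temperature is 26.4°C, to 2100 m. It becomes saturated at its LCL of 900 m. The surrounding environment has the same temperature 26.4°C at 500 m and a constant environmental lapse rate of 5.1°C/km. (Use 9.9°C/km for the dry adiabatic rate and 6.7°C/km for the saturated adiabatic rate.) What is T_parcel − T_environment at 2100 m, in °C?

-3.84°C (parcel cooler than environment)

Parcel:
  Dry to 900 m: -9.9 × 0.4 km = -3.96°C, so T = 22.44°C.
  Saturated to 2100 m: -6.7 × 1.2 km = -8.04°C, so T = 14.4°C.
Environment:
  Environment to 2100 m: -5.1 × 1.6 km = -8.16°C, so T = 18.24°C.
T_parcel − T_env = 14.4 − 18.24 = -3.84°C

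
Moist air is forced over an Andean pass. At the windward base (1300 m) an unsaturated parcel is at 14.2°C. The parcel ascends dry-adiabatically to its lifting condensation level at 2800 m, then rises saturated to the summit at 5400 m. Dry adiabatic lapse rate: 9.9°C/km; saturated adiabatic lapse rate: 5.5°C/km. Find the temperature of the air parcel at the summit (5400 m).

From 1300 m to 2800 m (dry): cools by 9.9 × 1.5 = 14.85°C, giving -0.65°C.
From 2800 m to 5400 m (saturated): cools by 5.5 × 2.6 = 14.3°C, giving -14.95°C.

-14.95°C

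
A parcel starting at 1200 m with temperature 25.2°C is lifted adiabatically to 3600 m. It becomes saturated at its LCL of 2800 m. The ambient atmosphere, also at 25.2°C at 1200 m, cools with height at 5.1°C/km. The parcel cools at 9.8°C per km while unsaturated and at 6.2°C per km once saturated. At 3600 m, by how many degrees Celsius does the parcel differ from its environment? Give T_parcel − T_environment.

-8.4°C (parcel cooler than environment)

Parcel:
  1200–2800 m, dry: Δz = 1.6 km ⇒ ΔT = -15.68°C; T = 9.52°C
  2800–3600 m, saturated: Δz = 0.8 km ⇒ ΔT = -4.96°C; T = 4.56°C
Environment:
  1200–3600 m, environment: Δz = 2.4 km ⇒ ΔT = -12.24°C; T = 12.96°C
T_parcel − T_env = 4.56 − 12.96 = -8.4°C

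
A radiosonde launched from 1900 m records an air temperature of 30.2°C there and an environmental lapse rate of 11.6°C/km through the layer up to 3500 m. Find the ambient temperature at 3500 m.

11.64°C

From 1900 m to 3500 m (environmental): cools by 11.6 × 1.6 = 18.56°C, giving 11.64°C.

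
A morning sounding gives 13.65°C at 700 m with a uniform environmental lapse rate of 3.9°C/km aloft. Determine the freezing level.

4200 m

Height above start = (13.65 − 0) / 3.9 = 3.5 km
Altitude = 700 m + 3500 m = 4200 m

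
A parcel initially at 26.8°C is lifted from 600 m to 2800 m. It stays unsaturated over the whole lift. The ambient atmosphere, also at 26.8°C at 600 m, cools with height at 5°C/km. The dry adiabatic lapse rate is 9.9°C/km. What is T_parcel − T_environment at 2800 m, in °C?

Parcel:
  From 600 m to 2800 m (dry): cools by 9.9 × 2.2 = 21.78°C, giving 5.02°C.
Environment:
  From 600 m to 2800 m (environment): cools by 5 × 2.2 = 11°C, giving 15.8°C.
T_parcel − T_env = 5.02 − 15.8 = -10.78°C

-10.78°C (parcel cooler than environment)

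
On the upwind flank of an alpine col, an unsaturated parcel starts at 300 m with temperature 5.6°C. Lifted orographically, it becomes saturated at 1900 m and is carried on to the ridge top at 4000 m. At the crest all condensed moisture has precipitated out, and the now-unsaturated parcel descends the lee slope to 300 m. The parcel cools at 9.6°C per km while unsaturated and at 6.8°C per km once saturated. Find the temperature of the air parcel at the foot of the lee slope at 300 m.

11.48°C

300–1900 m, dry: Δz = 1.6 km ⇒ ΔT = -15.36°C; T = -9.76°C
1900–4000 m, saturated: Δz = 2.1 km ⇒ ΔT = -14.28°C; T = -24.04°C
4000–300 m, dry descent: Δz = 3.7 km ⇒ ΔT = +35.52°C; T = 11.48°C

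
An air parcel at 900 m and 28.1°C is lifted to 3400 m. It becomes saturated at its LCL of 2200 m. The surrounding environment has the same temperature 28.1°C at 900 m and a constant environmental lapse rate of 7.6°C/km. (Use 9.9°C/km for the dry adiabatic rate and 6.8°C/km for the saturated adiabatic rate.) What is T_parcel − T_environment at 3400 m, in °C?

-2.03°C (parcel cooler than environment)

Parcel:
  900–2200 m, dry: Δz = 1.3 km ⇒ ΔT = -12.87°C; T = 15.23°C
  2200–3400 m, saturated: Δz = 1.2 km ⇒ ΔT = -8.16°C; T = 7.07°C
Environment:
  900–3400 m, environment: Δz = 2.5 km ⇒ ΔT = -19°C; T = 9.1°C
T_parcel − T_env = 7.07 − 9.1 = -2.03°C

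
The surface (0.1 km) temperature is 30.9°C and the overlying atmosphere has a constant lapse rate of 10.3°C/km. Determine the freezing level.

Height above start = (30.9 − 0) / 10.3 = 3 km
Altitude = 100 m + 3000 m = 3100 m

3.1 km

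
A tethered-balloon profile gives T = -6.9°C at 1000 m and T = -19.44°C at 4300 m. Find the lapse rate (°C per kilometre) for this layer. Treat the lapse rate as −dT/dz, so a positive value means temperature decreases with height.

Γ = −ΔT/Δz = (-6.9 − (-19.44)) / (4300 − 1000) m
  = 12.54°C / 3.3 km = 3.8°C/km

3.8°C/km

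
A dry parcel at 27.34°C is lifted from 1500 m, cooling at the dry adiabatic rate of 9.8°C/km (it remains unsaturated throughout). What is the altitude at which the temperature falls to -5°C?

Height above start = (27.34 − (-5)) / 9.8 = 3.3 km
Altitude = 1500 m + 3300 m = 4800 m

4800 m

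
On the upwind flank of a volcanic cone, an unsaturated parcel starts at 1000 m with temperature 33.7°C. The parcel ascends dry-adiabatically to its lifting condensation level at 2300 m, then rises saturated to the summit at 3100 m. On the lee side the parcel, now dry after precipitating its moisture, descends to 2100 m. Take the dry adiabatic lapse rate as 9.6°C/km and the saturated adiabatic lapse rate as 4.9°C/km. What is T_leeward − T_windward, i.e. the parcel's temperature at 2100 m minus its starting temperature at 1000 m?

From 1000 m to 2300 m (dry): cools by 9.6 × 1.3 = 12.48°C, giving 21.22°C.
From 2300 m to 3100 m (saturated): cools by 4.9 × 0.8 = 3.92°C, giving 17.3°C.
From 3100 m to 2100 m (dry descent): warms by 9.6 × 1 = 9.6°C, giving 26.9°C.
Net change vs windward start: 26.9 − 33.7 = -6.8°C

-6.8°C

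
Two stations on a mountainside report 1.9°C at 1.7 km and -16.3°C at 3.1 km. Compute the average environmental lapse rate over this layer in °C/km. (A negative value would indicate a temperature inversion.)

Γ = −ΔT/Δz = (1.9 − (-16.3)) / (3100 − 1700) m
  = 18.2°C / 1.4 km = 13°C/km

13°C/km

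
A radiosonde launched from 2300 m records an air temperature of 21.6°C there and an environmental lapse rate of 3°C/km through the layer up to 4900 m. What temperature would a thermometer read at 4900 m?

From 2300 m to 4900 m (environmental): cools by 3 × 2.6 = 7.8°C, giving 13.8°C.

13.8°C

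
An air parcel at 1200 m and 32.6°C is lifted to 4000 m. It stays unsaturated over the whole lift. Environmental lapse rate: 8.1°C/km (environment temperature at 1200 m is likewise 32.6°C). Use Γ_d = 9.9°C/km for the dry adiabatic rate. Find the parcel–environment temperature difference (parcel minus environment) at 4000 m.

-5.04°C (parcel cooler than environment)

Parcel:
  1200–4000 m, dry: Δz = 2.8 km ⇒ ΔT = -27.72°C; T = 4.88°C
Environment:
  1200–4000 m, environment: Δz = 2.8 km ⇒ ΔT = -22.68°C; T = 9.92°C
T_parcel − T_env = 4.88 − 9.92 = -5.04°C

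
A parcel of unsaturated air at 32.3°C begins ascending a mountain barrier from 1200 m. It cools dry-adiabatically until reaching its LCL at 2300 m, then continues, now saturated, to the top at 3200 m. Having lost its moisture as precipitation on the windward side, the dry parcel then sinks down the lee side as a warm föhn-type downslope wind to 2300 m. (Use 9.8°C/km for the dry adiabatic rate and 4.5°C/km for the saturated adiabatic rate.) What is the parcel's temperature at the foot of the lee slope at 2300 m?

26.29°C

1200 → 2300 m (dry, 9.8°C/km): ΔT = -9.8 × 1.1 = -10.78°C → T = 21.52°C
2300 → 3200 m (saturated, 4.5°C/km): ΔT = -4.5 × 0.9 = -4.05°C → T = 17.47°C
3200 → 2300 m (dry descent, 9.8°C/km): ΔT = +9.8 × 0.9 = +8.82°C → T = 26.29°C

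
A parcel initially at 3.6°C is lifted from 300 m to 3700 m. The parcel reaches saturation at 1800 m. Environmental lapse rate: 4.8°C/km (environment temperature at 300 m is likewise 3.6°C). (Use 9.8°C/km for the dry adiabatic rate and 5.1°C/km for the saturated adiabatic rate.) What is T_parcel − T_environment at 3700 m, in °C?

Parcel:
  300 → 1800 m (dry, 9.8°C/km): ΔT = -9.8 × 1.5 = -14.7°C → T = -11.1°C
  1800 → 3700 m (saturated, 5.1°C/km): ΔT = -5.1 × 1.9 = -9.69°C → T = -20.79°C
Environment:
  300 → 3700 m (environment, 4.8°C/km): ΔT = -4.8 × 3.4 = -16.32°C → T = -12.72°C
T_parcel − T_env = -20.79 − (-12.72) = -8.07°C

-8.07°C (parcel cooler than environment)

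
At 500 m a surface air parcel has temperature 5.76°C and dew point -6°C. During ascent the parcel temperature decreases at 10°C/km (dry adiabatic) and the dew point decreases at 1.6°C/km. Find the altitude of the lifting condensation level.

1900 m

T and T_d converge at 10 − 1.6 = 8.4°C per km
Height above start = (5.76 − (-6)) / 8.4 = 1.4 km
LCL altitude = 500 m + 1400 m = 1900 m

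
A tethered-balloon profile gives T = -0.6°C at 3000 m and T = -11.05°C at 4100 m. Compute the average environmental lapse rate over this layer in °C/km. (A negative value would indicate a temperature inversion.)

9.5°C/km

Γ = −ΔT/Δz = (-0.6 − (-11.05)) / (4100 − 3000) m
  = 10.45°C / 1.1 km = 9.5°C/km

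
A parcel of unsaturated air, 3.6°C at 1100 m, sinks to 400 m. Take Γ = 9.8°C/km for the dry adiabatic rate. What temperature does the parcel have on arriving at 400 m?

1100 → 400 m (dry adiabatic, 9.8°C/km): ΔT = +9.8 × 0.7 = +6.86°C → T = 10.46°C

10.46°C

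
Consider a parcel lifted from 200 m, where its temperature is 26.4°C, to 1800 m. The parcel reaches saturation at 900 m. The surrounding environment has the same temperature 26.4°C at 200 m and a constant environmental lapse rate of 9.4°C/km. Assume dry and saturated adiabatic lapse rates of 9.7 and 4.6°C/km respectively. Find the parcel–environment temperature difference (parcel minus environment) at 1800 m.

+4.11°C (parcel warmer than environment)

Parcel:
  200 → 900 m (dry, 9.7°C/km): ΔT = -9.7 × 0.7 = -6.79°C → T = 19.61°C
  900 → 1800 m (saturated, 4.6°C/km): ΔT = -4.6 × 0.9 = -4.14°C → T = 15.47°C
Environment:
  200 → 1800 m (environment, 9.4°C/km): ΔT = -9.4 × 1.6 = -15.04°C → T = 11.36°C
T_parcel − T_env = 15.47 − 11.36 = +4.11°C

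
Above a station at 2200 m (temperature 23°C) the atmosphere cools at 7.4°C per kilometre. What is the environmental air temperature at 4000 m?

9.68°C

From 2200 m to 4000 m (environmental): cools by 7.4 × 1.8 = 13.32°C, giving 9.68°C.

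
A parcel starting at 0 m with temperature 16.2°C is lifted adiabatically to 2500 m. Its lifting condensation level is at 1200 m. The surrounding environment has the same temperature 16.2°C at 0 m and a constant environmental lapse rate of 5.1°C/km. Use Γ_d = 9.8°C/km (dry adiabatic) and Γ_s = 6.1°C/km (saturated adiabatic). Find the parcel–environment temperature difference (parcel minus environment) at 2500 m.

-6.94°C (parcel cooler than environment)

Parcel:
  Dry to 1200 m: -9.8 × 1.2 km = -11.76°C, so T = 4.44°C.
  Saturated to 2500 m: -6.1 × 1.3 km = -7.93°C, so T = -3.49°C.
Environment:
  Environment to 2500 m: -5.1 × 2.5 km = -12.75°C, so T = 3.45°C.
T_parcel − T_env = -3.49 − 3.45 = -6.94°C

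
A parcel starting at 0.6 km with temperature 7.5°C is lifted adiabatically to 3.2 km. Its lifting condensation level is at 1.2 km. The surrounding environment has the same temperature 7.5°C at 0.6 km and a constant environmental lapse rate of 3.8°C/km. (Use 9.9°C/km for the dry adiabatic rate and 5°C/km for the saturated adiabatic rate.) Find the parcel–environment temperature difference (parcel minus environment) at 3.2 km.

-6.06°C (parcel cooler than environment)

Parcel:
  600 → 1200 m (dry, 9.9°C/km): ΔT = -9.9 × 0.6 = -5.94°C → T = 1.56°C
  1200 → 3200 m (saturated, 5°C/km): ΔT = -5 × 2 = -10°C → T = -8.44°C
Environment:
  600 → 3200 m (environment, 3.8°C/km): ΔT = -3.8 × 2.6 = -9.88°C → T = -2.38°C
T_parcel − T_env = -8.44 − (-2.38) = -6.06°C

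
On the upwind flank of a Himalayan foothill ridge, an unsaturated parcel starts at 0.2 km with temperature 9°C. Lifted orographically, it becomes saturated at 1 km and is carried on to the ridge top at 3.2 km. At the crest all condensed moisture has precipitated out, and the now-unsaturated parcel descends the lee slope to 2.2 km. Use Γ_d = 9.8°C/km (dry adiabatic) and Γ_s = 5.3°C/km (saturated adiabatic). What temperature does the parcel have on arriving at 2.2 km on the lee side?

-0.7°C

Dry to 1000 m: -9.8 × 0.8 km = -7.84°C, so T = 1.16°C.
Saturated to 3200 m: -5.3 × 2.2 km = -11.66°C, so T = -10.5°C.
Dry descent to 2200 m: +9.8 × 1 km = +9.8°C, so T = -0.7°C.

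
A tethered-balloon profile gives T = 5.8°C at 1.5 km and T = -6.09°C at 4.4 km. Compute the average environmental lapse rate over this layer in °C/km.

Γ = −ΔT/Δz = (5.8 − (-6.09)) / (4400 − 1500) m
  = 11.89°C / 2.9 km = 4.1°C/km

4.1°C/km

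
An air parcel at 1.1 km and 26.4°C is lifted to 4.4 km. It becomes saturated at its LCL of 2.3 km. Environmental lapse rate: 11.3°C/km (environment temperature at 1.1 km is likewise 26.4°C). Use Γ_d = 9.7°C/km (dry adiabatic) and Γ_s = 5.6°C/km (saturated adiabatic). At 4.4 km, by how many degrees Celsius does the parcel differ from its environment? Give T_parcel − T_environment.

Parcel:
  Dry to 2300 m: -9.7 × 1.2 km = -11.64°C, so T = 14.76°C.
  Saturated to 4400 m: -5.6 × 2.1 km = -11.76°C, so T = 3°C.
Environment:
  Environment to 4400 m: -11.3 × 3.3 km = -37.29°C, so T = -10.89°C.
T_parcel − T_env = 3 − (-10.89) = +13.89°C

+13.89°C (parcel warmer than environment)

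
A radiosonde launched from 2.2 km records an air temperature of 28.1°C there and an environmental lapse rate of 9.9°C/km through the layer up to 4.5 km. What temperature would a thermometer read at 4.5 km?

5.33°C

From 2200 m to 4500 m (environmental): cools by 9.9 × 2.3 = 22.77°C, giving 5.33°C.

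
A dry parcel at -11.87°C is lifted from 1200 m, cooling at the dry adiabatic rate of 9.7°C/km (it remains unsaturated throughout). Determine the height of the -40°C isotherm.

Height above start = (-11.87 − (-40)) / 9.7 = 2.9 km
Altitude = 1200 m + 2900 m = 4100 m

4100 m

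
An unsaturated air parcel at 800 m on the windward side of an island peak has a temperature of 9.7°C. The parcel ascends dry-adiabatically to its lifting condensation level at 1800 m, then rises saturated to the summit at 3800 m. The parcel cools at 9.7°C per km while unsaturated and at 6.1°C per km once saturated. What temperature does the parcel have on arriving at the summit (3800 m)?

From 800 m to 1800 m (dry): cools by 9.7 × 1 = 9.7°C, giving 0°C.
From 1800 m to 3800 m (saturated): cools by 6.1 × 2 = 12.2°C, giving -12.2°C.

-12.2°C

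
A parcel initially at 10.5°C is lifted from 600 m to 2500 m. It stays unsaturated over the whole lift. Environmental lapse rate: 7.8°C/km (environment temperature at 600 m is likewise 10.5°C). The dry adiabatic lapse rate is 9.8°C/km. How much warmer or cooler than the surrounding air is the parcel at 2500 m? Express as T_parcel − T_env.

-3.8°C (parcel cooler than environment)

Parcel:
  600–2500 m, dry: Δz = 1.9 km ⇒ ΔT = -18.62°C; T = -8.12°C
Environment:
  600–2500 m, environment: Δz = 1.9 km ⇒ ΔT = -14.82°C; T = -4.32°C
T_parcel − T_env = -8.12 − (-4.32) = -3.8°C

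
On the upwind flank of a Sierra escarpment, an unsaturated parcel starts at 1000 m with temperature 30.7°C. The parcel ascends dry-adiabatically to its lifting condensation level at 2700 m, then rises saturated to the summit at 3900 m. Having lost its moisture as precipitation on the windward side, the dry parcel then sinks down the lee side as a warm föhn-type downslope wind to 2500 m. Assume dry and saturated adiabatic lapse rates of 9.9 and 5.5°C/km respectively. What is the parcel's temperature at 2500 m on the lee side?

Dry to 2700 m: -9.9 × 1.7 km = -16.83°C, so T = 13.87°C.
Saturated to 3900 m: -5.5 × 1.2 km = -6.6°C, so T = 7.27°C.
Dry descent to 2500 m: +9.9 × 1.4 km = +13.86°C, so T = 21.13°C.

21.13°C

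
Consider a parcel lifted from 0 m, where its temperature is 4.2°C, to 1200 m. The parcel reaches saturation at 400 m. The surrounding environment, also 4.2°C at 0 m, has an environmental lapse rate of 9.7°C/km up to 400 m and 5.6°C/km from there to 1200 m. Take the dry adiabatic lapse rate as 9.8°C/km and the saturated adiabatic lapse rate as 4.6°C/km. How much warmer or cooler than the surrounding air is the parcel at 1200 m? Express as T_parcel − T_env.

Parcel:
  Dry to 400 m: -9.8 × 0.4 km = -3.92°C, so T = 0.28°C.
  Saturated to 1200 m: -4.6 × 0.8 km = -3.68°C, so T = -3.4°C.
Environment:
  Environment, lower layer to 400 m: -9.7 × 0.4 km = -3.88°C, so T = 0.32°C.
  Environment, upper layer to 1200 m: -5.6 × 0.8 km = -4.48°C, so T = -4.16°C.
T_parcel − T_env = -3.4 − (-4.16) = +0.76°C

+0.76°C (parcel warmer than environment)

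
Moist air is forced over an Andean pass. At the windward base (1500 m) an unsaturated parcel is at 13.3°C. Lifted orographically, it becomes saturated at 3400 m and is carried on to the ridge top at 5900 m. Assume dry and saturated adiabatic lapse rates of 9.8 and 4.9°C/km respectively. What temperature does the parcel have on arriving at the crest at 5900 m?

From 1500 m to 3400 m (dry): cools by 9.8 × 1.9 = 18.62°C, giving -5.32°C.
From 3400 m to 5900 m (saturated): cools by 4.9 × 2.5 = 12.25°C, giving -17.57°C.

-17.57°C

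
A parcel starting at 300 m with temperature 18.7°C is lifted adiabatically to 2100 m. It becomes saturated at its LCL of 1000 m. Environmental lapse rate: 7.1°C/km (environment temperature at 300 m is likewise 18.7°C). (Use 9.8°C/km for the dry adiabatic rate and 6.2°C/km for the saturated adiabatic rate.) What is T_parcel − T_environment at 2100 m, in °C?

Parcel:
  From 300 m to 1000 m (dry): cools by 9.8 × 0.7 = 6.86°C, giving 11.84°C.
  From 1000 m to 2100 m (saturated): cools by 6.2 × 1.1 = 6.82°C, giving 5.02°C.
Environment:
  From 300 m to 2100 m (environment): cools by 7.1 × 1.8 = 12.78°C, giving 5.92°C.
T_parcel − T_env = 5.02 − 5.92 = -0.9°C

-0.9°C (parcel cooler than environment)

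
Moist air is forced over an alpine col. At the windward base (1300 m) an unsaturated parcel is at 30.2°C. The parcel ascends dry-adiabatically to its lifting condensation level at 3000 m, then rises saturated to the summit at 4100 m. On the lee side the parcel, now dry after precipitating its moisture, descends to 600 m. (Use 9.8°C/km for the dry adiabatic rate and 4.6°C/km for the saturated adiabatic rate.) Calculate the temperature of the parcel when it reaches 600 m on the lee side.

42.78°C

1300 → 3000 m (dry, 9.8°C/km): ΔT = -9.8 × 1.7 = -16.66°C → T = 13.54°C
3000 → 4100 m (saturated, 4.6°C/km): ΔT = -4.6 × 1.1 = -5.06°C → T = 8.48°C
4100 → 600 m (dry descent, 9.8°C/km): ΔT = +9.8 × 3.5 = +34.3°C → T = 42.78°C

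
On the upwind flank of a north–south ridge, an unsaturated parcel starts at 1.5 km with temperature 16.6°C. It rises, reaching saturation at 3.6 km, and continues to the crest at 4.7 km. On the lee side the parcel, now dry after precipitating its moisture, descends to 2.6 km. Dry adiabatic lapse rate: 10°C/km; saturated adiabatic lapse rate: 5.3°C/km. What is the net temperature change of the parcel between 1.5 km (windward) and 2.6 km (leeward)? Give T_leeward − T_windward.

Dry to 3600 m: -10 × 2.1 km = -21°C, so T = -4.4°C.
Saturated to 4700 m: -5.3 × 1.1 km = -5.83°C, so T = -10.23°C.
Dry descent to 2600 m: +10 × 2.1 km = +21°C, so T = 10.77°C.
Net change vs windward start: 10.77 − 16.6 = -5.83°C

-5.83°C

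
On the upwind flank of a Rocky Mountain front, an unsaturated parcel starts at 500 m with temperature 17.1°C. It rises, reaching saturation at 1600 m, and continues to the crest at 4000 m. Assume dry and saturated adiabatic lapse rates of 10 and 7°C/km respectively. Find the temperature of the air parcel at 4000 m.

-10.7°C

From 500 m to 1600 m (dry): cools by 10 × 1.1 = 11°C, giving 6.1°C.
From 1600 m to 4000 m (saturated): cools by 7 × 2.4 = 16.8°C, giving -10.7°C.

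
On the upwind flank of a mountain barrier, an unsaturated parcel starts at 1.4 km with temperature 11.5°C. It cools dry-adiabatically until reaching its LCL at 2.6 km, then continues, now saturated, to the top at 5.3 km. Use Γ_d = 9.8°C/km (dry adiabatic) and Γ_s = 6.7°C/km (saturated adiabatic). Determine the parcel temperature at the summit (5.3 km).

1400–2600 m, dry: Δz = 1.2 km ⇒ ΔT = -11.76°C; T = -0.26°C
2600–5300 m, saturated: Δz = 2.7 km ⇒ ΔT = -18.09°C; T = -18.35°C

-18.35°C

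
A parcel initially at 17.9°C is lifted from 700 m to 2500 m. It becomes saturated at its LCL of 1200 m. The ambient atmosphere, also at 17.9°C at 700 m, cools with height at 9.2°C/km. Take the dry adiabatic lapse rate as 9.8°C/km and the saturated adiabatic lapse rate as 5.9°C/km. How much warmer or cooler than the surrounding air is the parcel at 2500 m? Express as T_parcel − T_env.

Parcel:
  From 700 m to 1200 m (dry): cools by 9.8 × 0.5 = 4.9°C, giving 13°C.
  From 1200 m to 2500 m (saturated): cools by 5.9 × 1.3 = 7.67°C, giving 5.33°C.
Environment:
  From 700 m to 2500 m (environment): cools by 9.2 × 1.8 = 16.56°C, giving 1.34°C.
T_parcel − T_env = 5.33 − 1.34 = +3.99°C

+3.99°C (parcel warmer than environment)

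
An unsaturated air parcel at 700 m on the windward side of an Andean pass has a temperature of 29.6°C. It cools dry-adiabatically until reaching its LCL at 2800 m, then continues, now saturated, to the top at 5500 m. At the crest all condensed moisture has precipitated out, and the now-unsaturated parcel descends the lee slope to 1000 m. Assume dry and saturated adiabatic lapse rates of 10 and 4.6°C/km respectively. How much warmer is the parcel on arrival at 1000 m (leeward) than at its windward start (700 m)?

+11.58°C

From 700 m to 2800 m (dry): cools by 10 × 2.1 = 21°C, giving 8.6°C.
From 2800 m to 5500 m (saturated): cools by 4.6 × 2.7 = 12.42°C, giving -3.82°C.
From 5500 m to 1000 m (dry descent): warms by 10 × 4.5 = 45°C, giving 41.18°C.
Net change vs windward start: 41.18 − 29.6 = +11.58°C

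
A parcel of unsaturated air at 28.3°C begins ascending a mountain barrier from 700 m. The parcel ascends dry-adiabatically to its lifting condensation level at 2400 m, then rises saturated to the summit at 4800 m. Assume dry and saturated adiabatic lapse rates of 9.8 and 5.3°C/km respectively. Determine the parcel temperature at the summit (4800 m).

From 700 m to 2400 m (dry): cools by 9.8 × 1.7 = 16.66°C, giving 11.64°C.
From 2400 m to 4800 m (saturated): cools by 5.3 × 2.4 = 12.72°C, giving -1.08°C.

-1.08°C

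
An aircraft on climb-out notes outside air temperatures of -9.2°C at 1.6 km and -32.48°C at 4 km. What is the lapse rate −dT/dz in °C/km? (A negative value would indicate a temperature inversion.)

9.7°C/km

Γ = −ΔT/Δz = (-9.2 − (-32.48)) / (4000 − 1600) m
  = 23.28°C / 2.4 km = 9.7°C/km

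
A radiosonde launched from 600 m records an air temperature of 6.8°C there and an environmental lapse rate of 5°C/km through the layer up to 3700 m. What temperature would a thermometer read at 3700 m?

-8.7°C

From 600 m to 3700 m (environmental): cools by 5 × 3.1 = 15.5°C, giving -8.7°C.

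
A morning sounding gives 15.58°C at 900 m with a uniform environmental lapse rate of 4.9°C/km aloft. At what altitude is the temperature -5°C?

5100 m

Height above start = (15.58 − (-5)) / 4.9 = 4.2 km
Altitude = 900 m + 4200 m = 5100 m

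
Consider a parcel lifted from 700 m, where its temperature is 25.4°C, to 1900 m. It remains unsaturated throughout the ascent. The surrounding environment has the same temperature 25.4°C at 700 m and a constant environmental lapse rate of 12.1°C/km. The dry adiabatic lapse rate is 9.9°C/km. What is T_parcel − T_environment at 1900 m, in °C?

Parcel:
  From 700 m to 1900 m (dry): cools by 9.9 × 1.2 = 11.88°C, giving 13.52°C.
Environment:
  From 700 m to 1900 m (environment): cools by 12.1 × 1.2 = 14.52°C, giving 10.88°C.
T_parcel − T_env = 13.52 − 10.88 = +2.64°C

+2.64°C (parcel warmer than environment)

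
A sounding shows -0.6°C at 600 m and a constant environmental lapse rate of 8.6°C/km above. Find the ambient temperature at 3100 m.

From 600 m to 3100 m (environmental): cools by 8.6 × 2.5 = 21.5°C, giving -22.1°C.

-22.1°C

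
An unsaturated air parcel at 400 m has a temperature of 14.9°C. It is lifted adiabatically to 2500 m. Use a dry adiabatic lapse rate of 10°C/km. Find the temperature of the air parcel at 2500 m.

Dry adiabatic to 2500 m: -10 × 2.1 km = -21°C, so T = -6.1°C.

-6.1°C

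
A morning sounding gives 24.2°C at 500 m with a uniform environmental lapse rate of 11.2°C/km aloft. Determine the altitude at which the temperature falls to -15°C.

4000 m

Height above start = (24.2 − (-15)) / 11.2 = 3.5 km
Altitude = 500 m + 3500 m = 4000 m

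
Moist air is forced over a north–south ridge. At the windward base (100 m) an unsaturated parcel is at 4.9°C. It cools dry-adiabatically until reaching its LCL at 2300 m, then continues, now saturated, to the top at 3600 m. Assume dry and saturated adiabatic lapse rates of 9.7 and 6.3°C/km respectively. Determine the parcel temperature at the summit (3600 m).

100 → 2300 m (dry, 9.7°C/km): ΔT = -9.7 × 2.2 = -21.34°C → T = -16.44°C
2300 → 3600 m (saturated, 6.3°C/km): ΔT = -6.3 × 1.3 = -8.19°C → T = -24.63°C

-24.63°C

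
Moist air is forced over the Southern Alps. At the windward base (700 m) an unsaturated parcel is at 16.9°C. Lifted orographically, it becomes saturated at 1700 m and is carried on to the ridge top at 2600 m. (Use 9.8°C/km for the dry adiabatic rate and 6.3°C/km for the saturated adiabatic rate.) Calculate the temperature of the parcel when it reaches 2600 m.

Dry to 1700 m: -9.8 × 1 km = -9.8°C, so T = 7.1°C.
Saturated to 2600 m: -6.3 × 0.9 km = -5.67°C, so T = 1.43°C.

1.43°C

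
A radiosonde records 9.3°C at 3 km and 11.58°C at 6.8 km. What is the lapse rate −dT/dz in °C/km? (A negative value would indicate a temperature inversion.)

-0.6°C/km

Γ = −ΔT/Δz = (9.3 − 11.58) / (6800 − 3000) m
  = -2.28°C / 3.8 km = -0.6°C/km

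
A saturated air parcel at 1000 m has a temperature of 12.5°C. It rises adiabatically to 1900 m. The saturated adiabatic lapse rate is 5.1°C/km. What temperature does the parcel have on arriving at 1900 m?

From 1000 m to 1900 m (saturated adiabatic): cools by 5.1 × 0.9 = 4.59°C, giving 7.91°C.

7.91°C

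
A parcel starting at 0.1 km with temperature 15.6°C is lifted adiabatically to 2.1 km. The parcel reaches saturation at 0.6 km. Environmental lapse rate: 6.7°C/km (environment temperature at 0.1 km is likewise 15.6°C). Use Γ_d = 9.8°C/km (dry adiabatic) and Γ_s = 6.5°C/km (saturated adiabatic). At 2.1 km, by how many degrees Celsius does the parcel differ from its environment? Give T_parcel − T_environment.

Parcel:
  Dry to 600 m: -9.8 × 0.5 km = -4.9°C, so T = 10.7°C.
  Saturated to 2100 m: -6.5 × 1.5 km = -9.75°C, so T = 0.95°C.
Environment:
  Environment to 2100 m: -6.7 × 2 km = -13.4°C, so T = 2.2°C.
T_parcel − T_env = 0.95 − 2.2 = -1.25°C

-1.25°C (parcel cooler than environment)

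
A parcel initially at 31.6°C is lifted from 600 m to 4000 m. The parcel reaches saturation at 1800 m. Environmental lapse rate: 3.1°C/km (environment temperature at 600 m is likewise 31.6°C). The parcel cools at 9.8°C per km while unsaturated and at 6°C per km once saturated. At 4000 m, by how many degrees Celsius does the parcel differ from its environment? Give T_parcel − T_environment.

-14.42°C (parcel cooler than environment)

Parcel:
  600 → 1800 m (dry, 9.8°C/km): ΔT = -9.8 × 1.2 = -11.76°C → T = 19.84°C
  1800 → 4000 m (saturated, 6°C/km): ΔT = -6 × 2.2 = -13.2°C → T = 6.64°C
Environment:
  600 → 4000 m (environment, 3.1°C/km): ΔT = -3.1 × 3.4 = -10.54°C → T = 21.06°C
T_parcel − T_env = 6.64 − 21.06 = -14.42°C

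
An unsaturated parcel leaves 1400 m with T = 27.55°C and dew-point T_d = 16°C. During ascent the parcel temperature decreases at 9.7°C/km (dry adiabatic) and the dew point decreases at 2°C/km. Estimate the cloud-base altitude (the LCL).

2900 m

T and T_d converge at 9.7 − 2 = 7.7°C per km
Height above start = (27.55 − 16) / 7.7 = 1.5 km
LCL altitude = 1400 m + 1500 m = 2900 m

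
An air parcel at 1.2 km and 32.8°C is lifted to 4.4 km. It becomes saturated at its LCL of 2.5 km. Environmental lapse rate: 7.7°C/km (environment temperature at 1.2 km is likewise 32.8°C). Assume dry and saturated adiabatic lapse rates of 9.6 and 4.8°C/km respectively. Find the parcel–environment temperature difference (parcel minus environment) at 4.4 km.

+3.04°C (parcel warmer than environment)

Parcel:
  From 1200 m to 2500 m (dry): cools by 9.6 × 1.3 = 12.48°C, giving 20.32°C.
  From 2500 m to 4400 m (saturated): cools by 4.8 × 1.9 = 9.12°C, giving 11.2°C.
Environment:
  From 1200 m to 4400 m (environment): cools by 7.7 × 3.2 = 24.64°C, giving 8.16°C.
T_parcel − T_env = 11.2 − 8.16 = +3.04°C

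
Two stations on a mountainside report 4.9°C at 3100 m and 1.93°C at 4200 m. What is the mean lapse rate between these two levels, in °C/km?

Γ = −ΔT/Δz = (4.9 − 1.93) / (4200 − 3100) m
  = 2.97°C / 1.1 km = 2.7°C/km

2.7°C/km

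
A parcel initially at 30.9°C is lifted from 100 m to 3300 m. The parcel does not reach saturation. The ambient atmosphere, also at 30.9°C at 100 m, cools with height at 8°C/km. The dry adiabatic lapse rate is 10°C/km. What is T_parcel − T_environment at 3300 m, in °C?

Parcel:
  100–3300 m, dry: Δz = 3.2 km ⇒ ΔT = -32°C; T = -1.1°C
Environment:
  100–3300 m, environment: Δz = 3.2 km ⇒ ΔT = -25.6°C; T = 5.3°C
T_parcel − T_env = -1.1 − 5.3 = -6.4°C

-6.4°C (parcel cooler than environment)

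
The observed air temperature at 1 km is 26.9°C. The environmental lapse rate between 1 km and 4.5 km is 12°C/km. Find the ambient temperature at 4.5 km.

-15.1°C

1000–4500 m, environmental: Δz = 3.5 km ⇒ ΔT = -42°C; T = -15.1°C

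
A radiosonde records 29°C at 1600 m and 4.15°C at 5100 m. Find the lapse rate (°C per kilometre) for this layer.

7.1°C/km

Γ = −ΔT/Δz = (29 − 4.15) / (5100 − 1600) m
  = 24.85°C / 3.5 km = 7.1°C/km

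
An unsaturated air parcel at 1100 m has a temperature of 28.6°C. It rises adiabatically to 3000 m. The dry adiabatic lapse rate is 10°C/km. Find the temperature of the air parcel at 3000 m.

Dry adiabatic to 3000 m: -10 × 1.9 km = -19°C, so T = 9.6°C.

9.6°C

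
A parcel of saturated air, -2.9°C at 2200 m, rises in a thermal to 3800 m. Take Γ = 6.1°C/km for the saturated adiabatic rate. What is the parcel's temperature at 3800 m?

-12.66°C

Saturated adiabatic to 3800 m: -6.1 × 1.6 km = -9.76°C, so T = -12.66°C.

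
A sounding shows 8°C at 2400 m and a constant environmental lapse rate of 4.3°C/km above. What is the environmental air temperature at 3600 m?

2.84°C

2400–3600 m, environmental: Δz = 1.2 km ⇒ ΔT = -5.16°C; T = 2.84°C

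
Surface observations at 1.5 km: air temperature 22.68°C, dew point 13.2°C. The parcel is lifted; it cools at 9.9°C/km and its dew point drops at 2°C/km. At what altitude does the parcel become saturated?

T and T_d converge at 9.9 − 2 = 7.9°C per km
Height above start = (22.68 − 13.2) / 7.9 = 1.2 km
LCL altitude = 1500 m + 1200 m = 2700 m

2.7 km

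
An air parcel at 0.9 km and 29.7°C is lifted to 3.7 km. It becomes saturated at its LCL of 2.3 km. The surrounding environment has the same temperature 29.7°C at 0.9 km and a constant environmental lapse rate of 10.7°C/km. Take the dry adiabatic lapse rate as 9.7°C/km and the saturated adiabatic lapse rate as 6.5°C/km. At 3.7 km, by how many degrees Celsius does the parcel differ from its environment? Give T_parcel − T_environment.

Parcel:
  From 900 m to 2300 m (dry): cools by 9.7 × 1.4 = 13.58°C, giving 16.12°C.
  From 2300 m to 3700 m (saturated): cools by 6.5 × 1.4 = 9.1°C, giving 7.02°C.
Environment:
  From 900 m to 3700 m (environment): cools by 10.7 × 2.8 = 29.96°C, giving -0.26°C.
T_parcel − T_env = 7.02 − (-0.26) = +7.28°C

+7.28°C (parcel warmer than environment)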